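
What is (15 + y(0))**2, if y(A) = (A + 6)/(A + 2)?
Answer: 324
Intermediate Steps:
y(A) = (6 + A)/(2 + A)
(15 + y(0))**2 = (15 + (6 + 0)/(2 + 0))**2 = (15 + 6/2)**2 = (15 + (1/2)*6)**2 = (15 + 3)**2 = 18**2 = 324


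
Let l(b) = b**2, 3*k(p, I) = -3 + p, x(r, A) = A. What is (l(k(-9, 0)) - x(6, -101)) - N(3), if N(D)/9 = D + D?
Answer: 63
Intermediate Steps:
k(p, I) = -1 + p/3 (k(p, I) = (-3 + p)/3 = -1 + p/3)
N(D) = 18*D (N(D) = 9*(D + D) = 9*(2*D) = 18*D)
(l(k(-9, 0)) - x(6, -101)) - N(3) = ((-1 + (1/3)*(-9))**2 - 1*(-101)) - 18*3 = ((-1 - 3)**2 + 101) - 1*54 = ((-4)**2 + 101) - 54 = (16 + 101) - 54 = 117 - 54 = 63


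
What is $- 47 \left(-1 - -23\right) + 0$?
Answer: $-1034$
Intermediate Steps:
$- 47 \left(-1 - -23\right) + 0 = - 47 \left(-1 + 23\right) + 0 = \left(-47\right) 22 + 0 = -1034 + 0 = -1034$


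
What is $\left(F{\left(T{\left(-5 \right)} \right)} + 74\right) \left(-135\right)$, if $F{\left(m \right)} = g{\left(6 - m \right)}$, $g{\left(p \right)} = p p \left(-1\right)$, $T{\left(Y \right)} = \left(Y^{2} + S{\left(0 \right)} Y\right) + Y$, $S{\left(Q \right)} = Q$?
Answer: $16470$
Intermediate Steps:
$T{\left(Y \right)} = Y + Y^{2}$ ($T{\left(Y \right)} = \left(Y^{2} + 0 Y\right) + Y = \left(Y^{2} + 0\right) + Y = Y^{2} + Y = Y + Y^{2}$)
$g{\left(p \right)} = - p^{2}$ ($g{\left(p \right)} = p^{2} \left(-1\right) = - p^{2}$)
$F{\left(m \right)} = - \left(6 - m\right)^{2}$
$\left(F{\left(T{\left(-5 \right)} \right)} + 74\right) \left(-135\right) = \left(- \left(-6 - 5 \left(1 - 5\right)\right)^{2} + 74\right) \left(-135\right) = \left(- \left(-6 - -20\right)^{2} + 74\right) \left(-135\right) = \left(- \left(-6 + 20\right)^{2} + 74\right) \left(-135\right) = \left(- 14^{2} + 74\right) \left(-135\right) = \left(\left(-1\right) 196 + 74\right) \left(-135\right) = \left(-196 + 74\right) \left(-135\right) = \left(-122\right) \left(-135\right) = 16470$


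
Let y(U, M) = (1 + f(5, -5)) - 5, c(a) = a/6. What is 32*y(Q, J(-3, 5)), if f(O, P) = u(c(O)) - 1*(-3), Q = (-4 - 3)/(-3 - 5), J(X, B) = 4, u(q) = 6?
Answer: 160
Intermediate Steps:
c(a) = a/6 (c(a) = a*(⅙) = a/6)
Q = 7/8 (Q = -7/(-8) = -7*(-⅛) = 7/8 ≈ 0.87500)
f(O, P) = 9 (f(O, P) = 6 - 1*(-3) = 6 + 3 = 9)
y(U, M) = 5 (y(U, M) = (1 + 9) - 5 = 10 - 5 = 5)
32*y(Q, J(-3, 5)) = 32*5 = 160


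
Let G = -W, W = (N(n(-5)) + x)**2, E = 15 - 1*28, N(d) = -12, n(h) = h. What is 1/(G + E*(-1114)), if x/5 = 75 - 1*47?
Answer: -1/1902 ≈ -0.00052576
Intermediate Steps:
x = 140 (x = 5*(75 - 1*47) = 5*(75 - 47) = 5*28 = 140)
E = -13 (E = 15 - 28 = -13)
W = 16384 (W = (-12 + 140)**2 = 128**2 = 16384)
G = -16384 (G = -1*16384 = -16384)
1/(G + E*(-1114)) = 1/(-16384 - 13*(-1114)) = 1/(-16384 + 14482) = 1/(-1902) = -1/1902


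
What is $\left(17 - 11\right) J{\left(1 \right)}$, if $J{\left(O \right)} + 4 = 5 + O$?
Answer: $12$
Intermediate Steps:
$J{\left(O \right)} = 1 + O$ ($J{\left(O \right)} = -4 + \left(5 + O\right) = 1 + O$)
$\left(17 - 11\right) J{\left(1 \right)} = \left(17 - 11\right) \left(1 + 1\right) = 6 \cdot 2 = 12$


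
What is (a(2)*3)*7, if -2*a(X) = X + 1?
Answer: -63/2 ≈ -31.500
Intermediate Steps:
a(X) = -1/2 - X/2 (a(X) = -(X + 1)/2 = -(1 + X)/2 = -1/2 - X/2)
(a(2)*3)*7 = ((-1/2 - 1/2*2)*3)*7 = ((-1/2 - 1)*3)*7 = -3/2*3*7 = -9/2*7 = -63/2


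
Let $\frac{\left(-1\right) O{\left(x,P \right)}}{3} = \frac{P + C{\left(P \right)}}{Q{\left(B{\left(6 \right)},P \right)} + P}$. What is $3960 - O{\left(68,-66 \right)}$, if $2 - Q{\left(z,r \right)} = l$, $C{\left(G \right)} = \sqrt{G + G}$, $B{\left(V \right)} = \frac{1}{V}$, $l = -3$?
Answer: $\frac{241758}{61} - \frac{6 i \sqrt{33}}{61} \approx 3963.2 - 0.56504 i$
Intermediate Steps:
$C{\left(G \right)} = \sqrt{2} \sqrt{G}$ ($C{\left(G \right)} = \sqrt{2 G} = \sqrt{2} \sqrt{G}$)
$Q{\left(z,r \right)} = 5$ ($Q{\left(z,r \right)} = 2 - -3 = 2 + 3 = 5$)
$O{\left(x,P \right)} = - \frac{3 \left(P + \sqrt{2} \sqrt{P}\right)}{5 + P}$ ($O{\left(x,P \right)} = - 3 \frac{P + \sqrt{2} \sqrt{P}}{5 + P} = - \frac{3 \left(P + \sqrt{2} \sqrt{P}\right)}{5 + P}$)
$3960 - O{\left(68,-66 \right)} = 3960 - \frac{3 \left(\left(-1\right) \left(-66\right) - \sqrt{2} \sqrt{-66}\right)}{5 - 66} = 3960 - \frac{3 \left(66 - \sqrt{2} i \sqrt{66}\right)}{-61} = 3960 - 3 \left(- \frac{1}{61}\right) \left(66 - 2 i \sqrt{33}\right) = 3960 - \left(- \frac{198}{61} + \frac{6 i \sqrt{33}}{61}\right) = 3960 + \left(\frac{198}{61} - \frac{6 i \sqrt{33}}{61}\right) = \frac{241758}{61} - \frac{6 i \sqrt{33}}{61}$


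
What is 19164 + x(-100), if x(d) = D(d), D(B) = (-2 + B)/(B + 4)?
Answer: 306641/16 ≈ 19165.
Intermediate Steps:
D(B) = (-2 + B)/(4 + B)
x(d) = (-2 + d)/(4 + d)
19164 + x(-100) = 19164 + (-2 - 100)/(4 - 100) = 19164 - 102/(-96) = 19164 - 1/96*(-102) = 19164 + 17/16 = 306641/16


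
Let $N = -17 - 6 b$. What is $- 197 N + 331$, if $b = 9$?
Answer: $14318$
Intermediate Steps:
$N = -71$ ($N = -17 - 54 = -71$)
$- 197 N + 331 = \left(-197\right) \left(-71\right) + 331 = 13987 + 331 = 14318$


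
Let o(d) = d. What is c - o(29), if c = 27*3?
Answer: 52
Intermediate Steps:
c = 81
c - o(29) = 81 - 1*29 = 81 - 29 = 52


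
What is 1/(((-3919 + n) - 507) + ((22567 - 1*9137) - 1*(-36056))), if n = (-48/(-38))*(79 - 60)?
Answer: 1/45084 ≈ 2.2181e-5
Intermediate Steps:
n = 24 (n = -48*(-1/38)*19 = (24/19)*19 = 24)
1/(((-3919 + n) - 507) + ((22567 - 1*9137) - 1*(-36056))) = 1/(((-3919 + 24) - 507) + ((22567 - 1*9137) - 1*(-36056))) = 1/((-3895 - 507) + ((22567 - 9137) + 36056)) = 1/(-4402 + (13430 + 36056)) = 1/(-4402 + 49486) = 1/45084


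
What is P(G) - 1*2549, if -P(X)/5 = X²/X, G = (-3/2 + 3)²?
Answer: -10241/4 ≈ -2560.3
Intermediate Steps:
G = 9/4 (G = (-3*½ + 3)² = (-3/2 + 3)² = (3/2)² = 9/4 ≈ 2.2500)
P(X) = -5*X (P(X) = -5*X²/X = -5*X)
P(G) - 1*2549 = -5*9/4 - 1*2549 = -45/4 - 2549 = -10241/4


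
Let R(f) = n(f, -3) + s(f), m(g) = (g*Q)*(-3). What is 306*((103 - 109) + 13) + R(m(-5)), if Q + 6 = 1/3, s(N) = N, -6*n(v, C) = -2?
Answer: 6172/3 ≈ 2057.3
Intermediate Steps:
n(v, C) = ⅓ (n(v, C) = -⅙*(-2) = ⅓)
Q = -17/3 (Q = -6 + 1/3 = -6 + ⅓ = -17/3 ≈ -5.6667)
m(g) = 17*g (m(g) = (g*(-17/3))*(-3) = -17*g/3*(-3) = 17*g)
R(f) = ⅓ + f
306*((103 - 109) + 13) + R(m(-5)) = 306*((103 - 109) + 13) + (⅓ + 17*(-5)) = 306*(-6 + 13) + (⅓ - 85) = 306*7 - 254/3 = 2142 - 254/3 = 6172/3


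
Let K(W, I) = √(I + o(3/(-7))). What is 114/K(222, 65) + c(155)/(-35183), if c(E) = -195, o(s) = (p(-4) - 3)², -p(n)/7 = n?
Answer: 195/35183 + 19*√690/115 ≈ 4.3455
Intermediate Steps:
p(n) = -7*n
o(s) = 625 (o(s) = (-7*(-4) - 3)² = (28 - 3)² = 25² = 625)
K(W, I) = √(625 + I) (K(W, I) = √(I + 625) = √(625 + I))
114/K(222, 65) + c(155)/(-35183) = 114/(√(625 + 65)) - 195/(-35183) = 114/(√690) - 195*(-1/35183) = 114*(√690/690) + 195/35183 = 19*√690/115 + 195/35183 = 195/35183 + 19*√690/115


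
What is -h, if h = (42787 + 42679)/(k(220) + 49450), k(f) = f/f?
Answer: -85466/49451 ≈ -1.7283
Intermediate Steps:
k(f) = 1
h = 85466/49451 (h = (42787 + 42679)/(1 + 49450) = 85466/49451 ≈ 1.7283)
-h = -1*85466/49451 = -85466/49451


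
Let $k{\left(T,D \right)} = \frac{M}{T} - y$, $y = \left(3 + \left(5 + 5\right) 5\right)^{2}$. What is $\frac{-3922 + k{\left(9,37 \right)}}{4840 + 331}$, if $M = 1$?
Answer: $- \frac{60578}{46539} \approx -1.3017$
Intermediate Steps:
$y = 2809$ ($y = \left(3 + 10 \cdot 5\right)^{2} = \left(3 + 50\right)^{2} = 53^{2} = 2809$)
$k{\left(T,D \right)} = -2809 + \frac{1}{T}$ ($k{\left(T,D \right)} = 1 \frac{1}{T} - 2809 = \frac{1}{T} - 2809 = -2809 + \frac{1}{T}$)
$\frac{-3922 + k{\left(9,37 \right)}}{4840 + 331} = \frac{-3922 - \left(2809 - \frac{1}{9}\right)}{4840 + 331} = \frac{-3922 + \left(-2809 + \frac{1}{9}\right)}{5171} = \left(-3922 - \frac{25280}{9}\right) \frac{1}{5171} = \left(- \frac{60578}{9}\right) \frac{1}{5171} = - \frac{60578}{46539}$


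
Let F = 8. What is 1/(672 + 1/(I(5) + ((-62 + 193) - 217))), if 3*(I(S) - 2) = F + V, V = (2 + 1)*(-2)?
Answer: 250/167997 ≈ 0.0014881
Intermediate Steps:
V = -6 (V = 3*(-2) = -6)
I(S) = 8/3 (I(S) = 2 + (8 - 6)/3 = 2 + (1/3)*2 = 2 + 2/3 = 8/3)
1/(672 + 1/(I(5) + ((-62 + 193) - 217))) = 1/(672 + 1/(8/3 + ((-62 + 193) - 217))) = 1/(672 + 1/(8/3 + (131 - 217))) = 1/(672 + 1/(8/3 - 86)) = 1/(672 + 1/(-250/3)) = 1/(672 - 3/250) = 1/(167997/250) = 250/167997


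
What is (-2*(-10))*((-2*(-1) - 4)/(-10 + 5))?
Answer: 8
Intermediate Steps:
(-2*(-10))*((-2*(-1) - 4)/(-10 + 5)) = 20*((2 - 4)/(-5)) = 20*(-2*(-⅕)) = 20*(⅖) = 8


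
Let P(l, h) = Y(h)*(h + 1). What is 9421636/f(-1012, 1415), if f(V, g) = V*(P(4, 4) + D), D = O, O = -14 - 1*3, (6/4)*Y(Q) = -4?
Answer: 1009461/3289 ≈ 306.92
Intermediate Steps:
Y(Q) = -8/3 (Y(Q) = (⅔)*(-4) = -8/3)
P(l, h) = -8/3 - 8*h/3 (P(l, h) = -8*(h + 1)/3 = -8*(1 + h)/3 = -8/3 - 8*h/3)
O = -17 (O = -14 - 3 = -17)
D = -17
f(V, g) = -91*V/3 (f(V, g) = V*((-8/3 - 8/3*4) - 17) = V*((-8/3 - 32/3) - 17) = V*(-40/3 - 17) = V*(-91/3) = -91*V/3)
9421636/f(-1012, 1415) = 9421636/((-91/3*(-1012))) = 9421636/(92092/3) = 9421636*(3/92092) = 1009461/3289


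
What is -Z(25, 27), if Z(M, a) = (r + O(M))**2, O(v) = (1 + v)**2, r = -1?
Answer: -455625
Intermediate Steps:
Z(M, a) = (-1 + (1 + M)**2)**2
-Z(25, 27) = -(-1 + (1 + 25)**2)**2 = -(-1 + 26**2)**2 = -(-1 + 676)**2 = -1*675**2 = -1*455625 = -455625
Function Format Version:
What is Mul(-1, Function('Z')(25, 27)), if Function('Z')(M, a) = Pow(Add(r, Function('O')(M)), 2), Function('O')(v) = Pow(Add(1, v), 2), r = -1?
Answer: -455625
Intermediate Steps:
Function('Z')(M, a) = Pow(Add(-1, Pow(Add(1, M), 2)), 2)
Mul(-1, Function('Z')(25, 27)) = Mul(-1, Pow(Add(-1, Pow(Add(1, 25), 2)), 2)) = Mul(-1, Pow(Add(-1, Pow(26, 2)), 2)) = Mul(-1, Pow(Add(-1, 676), 2)) = Mul(-1, Pow(675, 2)) = Mul(-1, 455625) = -455625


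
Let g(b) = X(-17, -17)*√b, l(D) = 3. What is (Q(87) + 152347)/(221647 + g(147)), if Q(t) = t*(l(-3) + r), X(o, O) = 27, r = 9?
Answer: 33998654977/49127285446 - 28990899*√3/49127285446 ≈ 0.69103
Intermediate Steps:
Q(t) = 12*t (Q(t) = t*(3 + 9) = t*12 = 12*t)
g(b) = 27*√b
(Q(87) + 152347)/(221647 + g(147)) = (12*87 + 152347)/(221647 + 27*√147) = (1044 + 152347)/(221647 + 27*(7*√3)) = 153391/(221647 + 189*√3)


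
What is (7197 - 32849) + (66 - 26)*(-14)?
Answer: -26212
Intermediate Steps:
(7197 - 32849) + (66 - 26)*(-14) = -25652 + 40*(-14) = -25652 - 560 = -26212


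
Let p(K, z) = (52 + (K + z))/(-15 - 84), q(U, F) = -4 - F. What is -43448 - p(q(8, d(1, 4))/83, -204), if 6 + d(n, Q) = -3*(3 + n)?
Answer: -357024818/8217 ≈ -43450.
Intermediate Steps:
d(n, Q) = -15 - 3*n (d(n, Q) = -6 - 3*(3 + n) = -6 + (-9 - 3*n) = -15 - 3*n)
p(K, z) = -52/99 - K/99 - z/99 (p(K, z) = (52 + K + z)/(-99) = (52 + K + z)*(-1/99) = -52/99 - K/99 - z/99)
-43448 - p(q(8, d(1, 4))/83, -204) = -43448 - (-52/99 - (-4 - (-15 - 3*1))/(99*83) - 1/99*(-204)) = -43448 - (-52/99 - (-4 - (-15 - 3))/(99*83) + 68/33) = -43448 - (-52/99 - (-4 - 1*(-18))/(99*83) + 68/33) = -43448 - (-52/99 - (-4 + 18)/(99*83) + 68/33) = -43448 - (-52/99 - 14/(99*83) + 68/33) = -43448 - (-52/99 - 1/99*14/83 + 68/33) = -43448 - (-52/99 - 14/8217 + 68/33) = -43448 - 1*12602/8217 = -43448 - 12602/8217 = -357024818/8217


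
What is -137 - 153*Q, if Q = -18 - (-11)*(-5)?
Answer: 11032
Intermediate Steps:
Q = -73 (Q = -18 - 1*55 = -18 - 55 = -73)
-137 - 153*Q = -137 - 153*(-73) = -137 + 11169 = 11032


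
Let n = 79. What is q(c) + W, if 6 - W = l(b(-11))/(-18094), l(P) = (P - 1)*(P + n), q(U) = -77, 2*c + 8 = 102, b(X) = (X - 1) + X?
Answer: -643009/9047 ≈ -71.074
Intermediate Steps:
b(X) = -1 + 2*X (b(X) = (-1 + X) + X = -1 + 2*X)
c = 47 (c = -4 + (½)*102 = -4 + 51 = 47)
l(P) = (-1 + P)*(79 + P) (l(P) = (P - 1)*(P + 79) = (-1 + P)*(79 + P))
W = 53610/9047 (W = 6 - (-79 + (-1 + 2*(-11))² + 78*(-1 + 2*(-11)))/(-18094) = 6 - (-79 + (-1 - 22)² + 78*(-1 - 22))*(-1)/18094 = 6 - (-79 + (-23)² + 78*(-23))*(-1)/18094 = 6 - (-79 + 529 - 1794)*(-1)/18094 = 6 - (-1344)*(-1)/18094 = 6 - 1*672/9047 = 6 - 672/9047 = 53610/9047 ≈ 5.9257)
q(c) + W = -77 + 53610/9047 = -643009/9047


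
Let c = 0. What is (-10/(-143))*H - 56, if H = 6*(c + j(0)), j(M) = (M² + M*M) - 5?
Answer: -8308/143 ≈ -58.098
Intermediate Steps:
j(M) = -5 + 2*M² (j(M) = (M² + M²) - 5 = 2*M² - 5 = -5 + 2*M²)
H = -30 (H = 6*(0 + (-5 + 2*0²)) = 6*(0 + (-5 + 2*0)) = 6*(0 + (-5 + 0)) = 6*(0 - 5) = 6*(-5) = -30)
(-10/(-143))*H - 56 = -10/(-143)*(-30) - 56 = -10*(-1/143)*(-30) - 56 = (10/143)*(-30) - 56 = -300/143 - 56 = -8308/143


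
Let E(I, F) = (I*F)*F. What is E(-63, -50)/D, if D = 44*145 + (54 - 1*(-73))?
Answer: -17500/723 ≈ -24.205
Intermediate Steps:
E(I, F) = I*F² (E(I, F) = (F*I)*F = I*F²)
D = 6507 (D = 6380 + (54 + 73) = 6380 + 127 = 6507)
E(-63, -50)/D = -63*(-50)²/6507 = -63*2500*(1/6507) = -157500*1/6507 = -17500/723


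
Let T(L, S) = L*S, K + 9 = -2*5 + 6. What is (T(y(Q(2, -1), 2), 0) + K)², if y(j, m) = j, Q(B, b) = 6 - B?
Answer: 169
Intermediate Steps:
K = -13 (K = -9 + (-2*5 + 6) = -9 + (-10 + 6) = -9 - 4 = -13)
(T(y(Q(2, -1), 2), 0) + K)² = ((6 - 1*2)*0 - 13)² = ((6 - 2)*0 - 13)² = (4*0 - 13)² = (0 - 13)² = (-13)² = 169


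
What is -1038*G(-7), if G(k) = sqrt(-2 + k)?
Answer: -3114*I ≈ -3114.0*I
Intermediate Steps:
-1038*G(-7) = -1038*sqrt(-2 - 7) = -3114*I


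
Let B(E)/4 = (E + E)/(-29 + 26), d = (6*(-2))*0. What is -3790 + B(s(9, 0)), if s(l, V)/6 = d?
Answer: -3790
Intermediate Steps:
d = 0 (d = -12*0 = 0)
s(l, V) = 0 (s(l, V) = 6*0 = 0)
B(E) = -8*E/3 (B(E) = 4*((E + E)/(-29 + 26)) = 4*((2*E)/(-3)) = 4*((2*E)*(-1/3)) = 4*(-2*E/3) = -8*E/3)
-3790 + B(s(9, 0)) = -3790 - 8/3*0 = -3790 + 0 = -3790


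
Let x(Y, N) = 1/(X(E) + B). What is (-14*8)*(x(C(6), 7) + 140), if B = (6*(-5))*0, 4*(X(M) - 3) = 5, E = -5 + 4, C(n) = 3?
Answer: -267008/17 ≈ -15706.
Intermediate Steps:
E = -1
X(M) = 17/4 (X(M) = 3 + (¼)*5 = 3 + 5/4 = 17/4)
B = 0 (B = -30*0 = 0)
x(Y, N) = 4/17 (x(Y, N) = 1/(17/4 + 0) = 1/(17/4) = 4/17)
(-14*8)*(x(C(6), 7) + 140) = (-14*8)*(4/17 + 140) = -112*2384/17 = -267008/17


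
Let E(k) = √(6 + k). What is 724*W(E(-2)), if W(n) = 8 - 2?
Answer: 4344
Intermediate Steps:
W(n) = 6
724*W(E(-2)) = 724*6 = 4344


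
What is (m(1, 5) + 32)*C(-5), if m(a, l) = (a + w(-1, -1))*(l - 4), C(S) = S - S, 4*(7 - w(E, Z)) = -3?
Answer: 0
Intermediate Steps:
w(E, Z) = 31/4 (w(E, Z) = 7 - ¼*(-3) = 7 + ¾ = 31/4)
C(S) = 0
m(a, l) = (-4 + l)*(31/4 + a) (m(a, l) = (a + 31/4)*(l - 4) = (31/4 + a)*(-4 + l) = (-4 + l)*(31/4 + a))
(m(1, 5) + 32)*C(-5) = ((-31 - 4*1 + (31/4)*5 + 1*5) + 32)*0 = ((-31 - 4 + 155/4 + 5) + 32)*0 = (35/4 + 32)*0 = (163/4)*0 = 0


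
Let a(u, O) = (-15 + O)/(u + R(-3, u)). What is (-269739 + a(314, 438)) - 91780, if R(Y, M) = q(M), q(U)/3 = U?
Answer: -454067441/1256 ≈ -3.6152e+5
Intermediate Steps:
q(U) = 3*U
R(Y, M) = 3*M
a(u, O) = (-15 + O)/(4*u) (a(u, O) = (-15 + O)/(u + 3*u) = (-15 + O)/((4*u)) = (-15 + O)*(1/(4*u)) = (-15 + O)/(4*u))
(-269739 + a(314, 438)) - 91780 = (-269739 + (1/4)*(-15 + 438)/314) - 91780 = (-269739 + (1/4)*(1/314)*423) - 91780 = (-269739 + 423/1256) - 91780 = -338791761/1256 - 91780 = -454067441/1256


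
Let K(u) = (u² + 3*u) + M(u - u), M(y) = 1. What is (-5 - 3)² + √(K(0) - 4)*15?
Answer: 64 + 15*I*√3 ≈ 64.0 + 25.981*I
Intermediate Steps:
K(u) = 1 + u² + 3*u (K(u) = (u² + 3*u) + 1 = 1 + u² + 3*u)
(-5 - 3)² + √(K(0) - 4)*15 = (-5 - 3)² + √((1 + 0² + 3*0) - 4)*15 = (-8)² + √((1 + 0 + 0) - 4)*15 = 64 + √(1 - 4)*15 = 64 + √(-3)*15 = 64 + (I*√3)*15 = 64 + 15*I*√3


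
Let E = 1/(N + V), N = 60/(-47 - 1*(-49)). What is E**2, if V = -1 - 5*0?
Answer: 1/841 ≈ 0.0011891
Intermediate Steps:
V = -1 (V = -1 + 0 = -1)
N = 30 (N = 60/(-47 + 49) = 60/2 = 60*(1/2) = 30)
E = 1/29 (E = 1/(30 - 1) = 1/29 ≈ 0.034483)
E**2 = (1/29)**2 = 1/841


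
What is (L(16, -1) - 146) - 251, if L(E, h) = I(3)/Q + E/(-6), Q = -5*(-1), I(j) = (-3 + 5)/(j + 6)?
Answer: -17983/45 ≈ -399.62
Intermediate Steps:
I(j) = 2/(6 + j)
Q = 5
L(E, h) = 2/45 - E/6 (L(E, h) = (2/(6 + 3))/5 + E/(-6) = (2/9)*(1/5) + E*(-1/6) = (2*(1/9))*(1/5) - E/6 = (2/9)*(1/5) - E/6 = 2/45 - E/6)
(L(16, -1) - 146) - 251 = ((2/45 - 1/6*16) - 146) - 251 = ((2/45 - 8/3) - 146) - 251 = (-118/45 - 146) - 251 = -6688/45 - 251 = -17983/45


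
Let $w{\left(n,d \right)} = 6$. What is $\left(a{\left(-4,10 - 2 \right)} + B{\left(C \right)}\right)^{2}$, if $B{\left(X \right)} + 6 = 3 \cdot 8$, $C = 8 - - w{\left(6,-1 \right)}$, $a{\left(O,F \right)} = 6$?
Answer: $576$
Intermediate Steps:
$C = 14$ ($C = 8 + \left(6 - 0\right) = 8 + \left(6 + 0\right) = 8 + 6 = 14$)
$B{\left(X \right)} = 18$ ($B{\left(X \right)} = -6 + 3 \cdot 8 = -6 + 24 = 18$)
$\left(a{\left(-4,10 - 2 \right)} + B{\left(C \right)}\right)^{2} = \left(6 + 18\right)^{2} = 24^{2} = 576$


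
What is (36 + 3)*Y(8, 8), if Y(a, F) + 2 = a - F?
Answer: -78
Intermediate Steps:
Y(a, F) = -2 + a - F (Y(a, F) = -2 + (a - F) = -2 + a - F)
(36 + 3)*Y(8, 8) = (36 + 3)*(-2 + 8 - 1*8) = 39*(-2 + 8 - 8) = 39*(-2) = -78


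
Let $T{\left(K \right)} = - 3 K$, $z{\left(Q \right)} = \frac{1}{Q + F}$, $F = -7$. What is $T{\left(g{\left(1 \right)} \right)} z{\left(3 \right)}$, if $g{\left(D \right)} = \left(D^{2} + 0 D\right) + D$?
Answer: $\frac{3}{2} \approx 1.5$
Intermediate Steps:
$z{\left(Q \right)} = \frac{1}{-7 + Q}$ ($z{\left(Q \right)} = \frac{1}{Q - 7} = \frac{1}{-7 + Q}$)
$g{\left(D \right)} = D + D^{2}$ ($g{\left(D \right)} = \left(D^{2} + 0\right) + D = D^{2} + D = D + D^{2}$)
$T{\left(g{\left(1 \right)} \right)} z{\left(3 \right)} = \frac{\left(-3\right) 1 \left(1 + 1\right)}{-7 + 3} = \frac{\left(-3\right) 1 \cdot 2}{-4} = \left(-3\right) 2 \left(- \frac{1}{4}\right) = \left(-6\right) \left(- \frac{1}{4}\right) = \frac{3}{2}$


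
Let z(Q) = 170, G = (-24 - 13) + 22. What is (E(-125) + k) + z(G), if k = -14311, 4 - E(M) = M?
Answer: -14012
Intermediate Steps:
E(M) = 4 - M
G = -15 (G = -37 + 22 = -15)
(E(-125) + k) + z(G) = ((4 - 1*(-125)) - 14311) + 170 = ((4 + 125) - 14311) + 170 = (129 - 14311) + 170 = -14182 + 170 = -14012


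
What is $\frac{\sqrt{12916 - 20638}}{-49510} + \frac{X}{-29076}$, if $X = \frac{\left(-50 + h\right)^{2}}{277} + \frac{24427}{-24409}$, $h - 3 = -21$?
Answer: $- \frac{35366979}{65530451756} - \frac{3 i \sqrt{858}}{49510} \approx -0.0005397 - 0.0017749 i$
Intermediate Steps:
$h = -18$ ($h = 3 - 21 = -18$)
$X = \frac{106100937}{6761293}$ ($X = \frac{\left(-50 - 18\right)^{2}}{277} + \frac{24427}{-24409} = \left(-68\right)^{2} \cdot \frac{1}{277} + 24427 \left(- \frac{1}{24409}\right) = 4624 \cdot \frac{1}{277} - \frac{24427}{24409} = \frac{4624}{277} - \frac{24427}{24409} = \frac{106100937}{6761293} \approx 15.692$)
$\frac{\sqrt{12916 - 20638}}{-49510} + \frac{X}{-29076} = \frac{\sqrt{12916 - 20638}}{-49510} + \frac{106100937}{6761293 \left(-29076\right)} = \sqrt{-7722} \left(- \frac{1}{49510}\right) + \frac{106100937}{6761293} \left(- \frac{1}{29076}\right) = 3 i \sqrt{858} \left(- \frac{1}{49510}\right) - \frac{35366979}{65530451756} = - \frac{3 i \sqrt{858}}{49510} - \frac{35366979}{65530451756} = - \frac{35366979}{65530451756} - \frac{3 i \sqrt{858}}{49510}$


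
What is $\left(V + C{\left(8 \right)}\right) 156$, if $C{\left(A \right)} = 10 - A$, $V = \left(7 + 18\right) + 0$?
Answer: $4212$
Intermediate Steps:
$V = 25$ ($V = 25 + 0 = 25$)
$\left(V + C{\left(8 \right)}\right) 156 = \left(25 + \left(10 - 8\right)\right) 156 = \left(25 + 2\right) 156 = 27 \cdot 156 = 4212$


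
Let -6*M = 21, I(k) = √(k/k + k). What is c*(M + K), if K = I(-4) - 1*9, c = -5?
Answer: 125/2 - 5*I*√3 ≈ 62.5 - 8.6602*I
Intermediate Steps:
I(k) = √(1 + k)
M = -7/2 (M = -⅙*21 = -7/2 ≈ -3.5000)
K = -9 + I*√3 (K = √(1 - 4) - 1*9 = √(-3) - 9 = I*√3 - 9 = -9 + I*√3 ≈ -9.0 + 1.732*I)
c*(M + K) = -5*(-7/2 + (-9 + I*√3)) = -5*(-25/2 + I*√3) = 125/2 - 5*I*√3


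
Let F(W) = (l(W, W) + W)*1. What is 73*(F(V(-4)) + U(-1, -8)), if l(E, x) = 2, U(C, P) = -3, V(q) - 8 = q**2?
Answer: 1679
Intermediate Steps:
V(q) = 8 + q**2
F(W) = 2 + W (F(W) = (2 + W)*1 = 2 + W)
73*(F(V(-4)) + U(-1, -8)) = 73*((2 + (8 + (-4)**2)) - 3) = 73*((2 + (8 + 16)) - 3) = 73*((2 + 24) - 3) = 73*(26 - 3) = 73*23 = 1679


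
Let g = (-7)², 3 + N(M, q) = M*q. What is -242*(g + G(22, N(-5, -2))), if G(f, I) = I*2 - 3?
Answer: -14520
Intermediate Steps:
N(M, q) = -3 + M*q
G(f, I) = -3 + 2*I (G(f, I) = 2*I - 3 = -3 + 2*I)
g = 49
-242*(g + G(22, N(-5, -2))) = -242*(49 + (-3 + 2*(-3 - 5*(-2)))) = -242*(49 + (-3 + 2*(-3 + 10))) = -242*(49 + (-3 + 2*7)) = -242*(49 + (-3 + 14)) = -242*(49 + 11) = -242*60 = -14520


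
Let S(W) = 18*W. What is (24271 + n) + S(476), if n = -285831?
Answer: -252992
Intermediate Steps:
(24271 + n) + S(476) = (24271 - 285831) + 18*476 = -261560 + 8568 = -252992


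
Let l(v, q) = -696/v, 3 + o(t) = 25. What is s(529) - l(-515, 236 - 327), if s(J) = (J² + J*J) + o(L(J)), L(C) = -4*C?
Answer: 288246864/515 ≈ 5.5970e+5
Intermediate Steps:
o(t) = 22 (o(t) = -3 + 25 = 22)
s(J) = 22 + 2*J² (s(J) = (J² + J*J) + 22 = (J² + J²) + 22 = 2*J² + 22 = 22 + 2*J²)
s(529) - l(-515, 236 - 327) = (22 + 2*529²) - (-696)/(-515) = (22 + 2*279841) - (-696)*(-1)/515 = (22 + 559682) - 1*696/515 = 559704 - 696/515 = 288246864/515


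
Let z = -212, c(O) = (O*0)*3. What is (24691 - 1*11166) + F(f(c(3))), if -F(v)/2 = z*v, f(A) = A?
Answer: 13525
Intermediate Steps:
c(O) = 0 (c(O) = 0*3 = 0)
F(v) = 424*v (F(v) = -(-424)*v = 424*v)
(24691 - 1*11166) + F(f(c(3))) = (24691 - 1*11166) + 424*0 = (24691 - 11166) + 0 = 13525 + 0 = 13525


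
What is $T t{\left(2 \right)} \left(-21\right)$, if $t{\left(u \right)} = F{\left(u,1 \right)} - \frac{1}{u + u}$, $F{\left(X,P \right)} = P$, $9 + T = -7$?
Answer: $252$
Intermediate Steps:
$T = -16$ ($T = -9 - 7 = -16$)
$t{\left(u \right)} = 1 - \frac{1}{2 u}$ ($t{\left(u \right)} = 1 - \frac{1}{u + u} = 1 - \frac{1}{2 u}$)
$T t{\left(2 \right)} \left(-21\right) = - 16 \frac{- \frac{1}{2} + 2}{2} \left(-21\right) = - 16 \cdot \frac{1}{2} \cdot \frac{3}{2} \left(-21\right) = \left(-16\right) \frac{3}{4} \left(-21\right) = \left(-12\right) \left(-21\right) = 252$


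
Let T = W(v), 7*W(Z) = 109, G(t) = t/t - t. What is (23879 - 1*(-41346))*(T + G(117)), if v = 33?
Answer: -45853175/7 ≈ -6.5505e+6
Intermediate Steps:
G(t) = 1 - t
W(Z) = 109/7 (W(Z) = (1/7)*109 = 109/7)
T = 109/7 ≈ 15.571
(23879 - 1*(-41346))*(T + G(117)) = (23879 - 1*(-41346))*(109/7 + (1 - 1*117)) = (23879 + 41346)*(109/7 + (1 - 117)) = 65225*(109/7 - 116) = 65225*(-703/7) = -45853175/7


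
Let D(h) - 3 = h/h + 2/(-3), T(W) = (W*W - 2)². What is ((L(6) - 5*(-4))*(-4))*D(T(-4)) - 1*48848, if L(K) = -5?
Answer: -49048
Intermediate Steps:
T(W) = (-2 + W²)² (T(W) = (W² - 2)² = (-2 + W²)²)
D(h) = 10/3 (D(h) = 3 + (h/h + 2/(-3)) = 3 + (1 + 2*(-⅓)) = 3 + (1 - ⅔) = 3 + ⅓ = 10/3)
((L(6) - 5*(-4))*(-4))*D(T(-4)) - 1*48848 = ((-5 - 5*(-4))*(-4))*(10/3) - 1*48848 = ((-5 + 20)*(-4))*(10/3) - 48848 = (15*(-4))*(10/3) - 48848 = -60*10/3 - 48848 = -200 - 48848 = -49048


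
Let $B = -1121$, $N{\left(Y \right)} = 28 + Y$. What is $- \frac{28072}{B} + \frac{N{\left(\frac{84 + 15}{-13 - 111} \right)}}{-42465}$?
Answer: $\frac{7779675073}{310673940} \approx 25.041$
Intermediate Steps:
$- \frac{28072}{B} + \frac{N{\left(\frac{84 + 15}{-13 - 111} \right)}}{-42465} = - \frac{28072}{-1121} + \frac{28 + \frac{84 + 15}{-13 - 111}}{-42465} = \left(-28072\right) \left(- \frac{1}{1121}\right) + \left(28 + \frac{99}{-124}\right) \left(- \frac{1}{42465}\right) = \frac{28072}{1121} + \left(28 + 99 \left(- \frac{1}{124}\right)\right) \left(- \frac{1}{42465}\right) = \frac{28072}{1121} + \left(28 - \frac{99}{124}\right) \left(- \frac{1}{42465}\right) = \frac{28072}{1121} + \frac{3373}{124} \left(- \frac{1}{42465}\right) = \frac{28072}{1121} - \frac{3373}{5265660} = \frac{7779675073}{310673940}$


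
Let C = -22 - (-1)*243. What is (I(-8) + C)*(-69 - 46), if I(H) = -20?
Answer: -23115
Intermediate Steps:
C = 221 (C = -22 - 1*(-243) = -22 + 243 = 221)
(I(-8) + C)*(-69 - 46) = (-20 + 221)*(-69 - 46) = 201*(-115) = -23115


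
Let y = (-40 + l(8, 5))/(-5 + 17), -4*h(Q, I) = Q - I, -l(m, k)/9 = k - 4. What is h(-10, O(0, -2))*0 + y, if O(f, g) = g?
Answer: -49/12 ≈ -4.0833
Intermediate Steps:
l(m, k) = 36 - 9*k (l(m, k) = -9*(k - 4) = -9*(-4 + k) = 36 - 9*k)
h(Q, I) = -Q/4 + I/4 (h(Q, I) = -(Q - I)/4 = -Q/4 + I/4)
y = -49/12 (y = (-40 + (36 - 9*5))/(-5 + 17) = (-40 + (36 - 45))/12 = (-40 - 9)*(1/12) = -49*1/12 = -49/12 ≈ -4.0833)
h(-10, O(0, -2))*0 + y = (-¼*(-10) + (¼)*(-2))*0 - 49/12 = (5/2 - ½)*0 - 49/12 = 2*0 - 49/12 = 0 - 49/12 = -49/12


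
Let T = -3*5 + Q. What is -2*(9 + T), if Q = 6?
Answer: 0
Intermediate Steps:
T = -9 (T = -3*5 + 6 = -15 + 6 = -9)
-2*(9 + T) = -2*(9 - 9) = -2*0 = 0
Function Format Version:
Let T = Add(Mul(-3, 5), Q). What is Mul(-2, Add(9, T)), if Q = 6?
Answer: 0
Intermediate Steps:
T = -9 (T = Add(Mul(-3, 5), 6) = Add(-15, 6) = -9)
Mul(-2, Add(9, T)) = Mul(-2, Add(9, -9)) = Mul(-2, 0) = 0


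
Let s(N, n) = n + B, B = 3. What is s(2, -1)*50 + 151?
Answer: 251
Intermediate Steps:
s(N, n) = 3 + n (s(N, n) = n + 3 = 3 + n)
s(2, -1)*50 + 151 = (3 - 1)*50 + 151 = 2*50 + 151 = 100 + 151 = 251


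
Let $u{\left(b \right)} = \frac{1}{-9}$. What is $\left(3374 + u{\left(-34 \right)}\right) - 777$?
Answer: $\frac{23372}{9} \approx 2596.9$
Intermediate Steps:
$u{\left(b \right)} = - \frac{1}{9}$
$\left(3374 + u{\left(-34 \right)}\right) - 777 = \left(3374 - \frac{1}{9}\right) - 777 = \frac{30365}{9} - 777 = \frac{23372}{9}$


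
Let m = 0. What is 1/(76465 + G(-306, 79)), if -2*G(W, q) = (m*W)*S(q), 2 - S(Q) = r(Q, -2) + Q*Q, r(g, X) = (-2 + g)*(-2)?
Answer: 1/76465 ≈ 1.3078e-5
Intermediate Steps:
r(g, X) = 4 - 2*g
S(Q) = -2 - Q² + 2*Q (S(Q) = 2 - ((4 - 2*Q) + Q*Q) = 2 - ((4 - 2*Q) + Q²) = 2 - (4 + Q² - 2*Q) = 2 + (-4 - Q² + 2*Q) = -2 - Q² + 2*Q)
G(W, q) = 0 (G(W, q) = -0*W*(-2 - q² + 2*q)/2 = -0*(-2 - q² + 2*q) = -½*0 = 0)
1/(76465 + G(-306, 79)) = 1/(76465 + 0) = 1/76465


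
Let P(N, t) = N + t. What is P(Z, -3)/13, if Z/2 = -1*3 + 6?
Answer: 3/13 ≈ 0.23077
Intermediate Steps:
Z = 6 (Z = 2*(-1*3 + 6) = 2*(-3 + 6) = 2*3 = 6)
P(Z, -3)/13 = (6 - 3)/13 = 3*(1/13) = 3/13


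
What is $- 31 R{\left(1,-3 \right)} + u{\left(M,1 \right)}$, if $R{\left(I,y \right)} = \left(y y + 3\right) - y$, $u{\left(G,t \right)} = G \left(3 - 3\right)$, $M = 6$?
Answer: $-465$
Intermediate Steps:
$u{\left(G,t \right)} = 0$ ($u{\left(G,t \right)} = G 0 = 0$)
$R{\left(I,y \right)} = 3 + y^{2} - y$ ($R{\left(I,y \right)} = \left(y^{2} + 3\right) - y = \left(3 + y^{2}\right) - y = 3 + y^{2} - y$)
$- 31 R{\left(1,-3 \right)} + u{\left(M,1 \right)} = - 31 \left(3 + \left(-3\right)^{2} - -3\right) + 0 = - 31 \left(3 + 9 + 3\right) + 0 = \left(-31\right) 15 + 0 = -465 + 0 = -465$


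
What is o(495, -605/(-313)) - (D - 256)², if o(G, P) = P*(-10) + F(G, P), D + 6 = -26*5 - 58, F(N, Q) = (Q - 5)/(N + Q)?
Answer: -492972768374/2434201 ≈ -2.0252e+5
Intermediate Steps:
F(N, Q) = (-5 + Q)/(N + Q)
D = -194 (D = -6 + (-26*5 - 58) = -6 + (-130 - 58) = -6 - 188 = -194)
o(G, P) = -10*P + (-5 + P)/(G + P) (o(G, P) = P*(-10) + (-5 + P)/(G + P) = -10*P + (-5 + P)/(G + P))
o(495, -605/(-313)) - (D - 256)² = (-5 - 605/(-313) - 10*(-605/(-313))*(495 - 605/(-313)))/(495 - 605/(-313)) - (-194 - 256)² = (-5 - 605*(-1/313) - 10*(-605*(-1/313))*(495 - 605*(-1/313)))/(495 - 605*(-1/313)) - 1*(-450)² = (-5 + 605/313 - 10*605/313*(495 + 605/313))/(495 + 605/313) - 1*202500 = (-5 + 605/313 - 10*605/313*155540/313)/(155540/313) - 202500 = 313*(-5 + 605/313 - 941017000/97969)/155540 - 202500 = (313/155540)*(-941317480/97969) - 202500 = -47065874/2434201 - 202500 = -492972768374/2434201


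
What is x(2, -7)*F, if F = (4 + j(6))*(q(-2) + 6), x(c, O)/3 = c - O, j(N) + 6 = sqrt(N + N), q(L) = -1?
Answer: -270 + 270*sqrt(3) ≈ 197.65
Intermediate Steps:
j(N) = -6 + sqrt(2)*sqrt(N) (j(N) = -6 + sqrt(N + N) = -6 + sqrt(2*N) = -6 + sqrt(2)*sqrt(N))
x(c, O) = -3*O + 3*c (x(c, O) = 3*(c - O) = -3*O + 3*c)
F = -10 + 10*sqrt(3) (F = (4 + (-6 + sqrt(2)*sqrt(6)))*(-1 + 6) = (4 + (-6 + 2*sqrt(3)))*5 = (-2 + 2*sqrt(3))*5 = -10 + 10*sqrt(3) ≈ 7.3205)
x(2, -7)*F = (-3*(-7) + 3*2)*(-10 + 10*sqrt(3)) = (21 + 6)*(-10 + 10*sqrt(3)) = 27*(-10 + 10*sqrt(3)) = -270 + 270*sqrt(3)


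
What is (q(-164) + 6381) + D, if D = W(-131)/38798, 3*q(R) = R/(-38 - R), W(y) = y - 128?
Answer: 46787506795/7332822 ≈ 6380.6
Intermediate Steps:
W(y) = -128 + y
q(R) = R/(3*(-38 - R)) (q(R) = (R/(-38 - R))/3 = R/(3*(-38 - R)))
D = -259/38798 (D = (-128 - 131)/38798 = -259*1/38798 = -259/38798 ≈ -0.0066756)
(q(-164) + 6381) + D = (-1*(-164)/(114 + 3*(-164)) + 6381) - 259/38798 = (-1*(-164)/(114 - 492) + 6381) - 259/38798 = (-1*(-164)/(-378) + 6381) - 259/38798 = (-1*(-164)*(-1/378) + 6381) - 259/38798 = (-82/189 + 6381) - 259/38798 = 1205927/189 - 259/38798 = 46787506795/7332822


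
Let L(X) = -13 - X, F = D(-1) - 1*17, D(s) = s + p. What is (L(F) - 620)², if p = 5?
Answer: 384400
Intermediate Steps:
D(s) = 5 + s (D(s) = s + 5 = 5 + s)
F = -13 (F = (5 - 1) - 1*17 = 4 - 17 = -13)
(L(F) - 620)² = ((-13 - 1*(-13)) - 620)² = ((-13 + 13) - 620)² = (0 - 620)² = (-620)² = 384400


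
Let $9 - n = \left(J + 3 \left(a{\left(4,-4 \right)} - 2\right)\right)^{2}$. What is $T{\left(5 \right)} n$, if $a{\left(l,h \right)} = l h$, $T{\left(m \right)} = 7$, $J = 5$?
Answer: $-16744$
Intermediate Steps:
$a{\left(l,h \right)} = h l$
$n = -2392$ ($n = 9 - \left(5 + 3 \left(\left(-4\right) 4 - 2\right)\right)^{2} = 9 - \left(5 + 3 \left(-16 - 2\right)\right)^{2} = 9 - \left(5 + 3 \left(-18\right)\right)^{2} = 9 - \left(5 - 54\right)^{2} = 9 - \left(-49\right)^{2} = 9 - 2401 = -2392$)
$T{\left(5 \right)} n = 7 \left(-2392\right) = -16744$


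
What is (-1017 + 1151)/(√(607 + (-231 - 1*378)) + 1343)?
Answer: 179962/1803651 - 134*I*√2/1803651 ≈ 0.099777 - 0.00010507*I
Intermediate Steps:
(-1017 + 1151)/(√(607 + (-231 - 1*378)) + 1343) = 134/(√(607 + (-231 - 378)) + 1343) = 134/(√(607 - 609) + 1343) = 134/(√(-2) + 1343) = 134/(I*√2 + 1343) = 134/(1343 + I*√2)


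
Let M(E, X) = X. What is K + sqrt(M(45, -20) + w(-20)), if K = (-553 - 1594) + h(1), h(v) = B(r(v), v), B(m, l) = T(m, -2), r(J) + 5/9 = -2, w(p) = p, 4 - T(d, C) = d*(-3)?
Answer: -6452/3 + 2*I*sqrt(10) ≈ -2150.7 + 6.3246*I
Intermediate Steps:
T(d, C) = 4 + 3*d (T(d, C) = 4 - d*(-3) = 4 - (-3)*d = 4 + 3*d)
r(J) = -23/9 (r(J) = -5/9 - 2 = -23/9)
B(m, l) = 4 + 3*m
h(v) = -11/3 (h(v) = 4 + 3*(-23/9) = 4 - 23/3 = -11/3)
K = -6452/3 (K = (-553 - 1594) - 11/3 = -2147 - 11/3 = -6452/3 ≈ -2150.7)
K + sqrt(M(45, -20) + w(-20)) = -6452/3 + sqrt(-20 - 20) = -6452/3 + sqrt(-40) = -6452/3 + 2*I*sqrt(10)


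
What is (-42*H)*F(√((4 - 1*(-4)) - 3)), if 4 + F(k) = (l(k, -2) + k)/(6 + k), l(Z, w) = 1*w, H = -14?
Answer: -82908/31 + 4704*√5/31 ≈ -2335.1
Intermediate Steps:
l(Z, w) = w
F(k) = -4 + (-2 + k)/(6 + k)
(-42*H)*F(√((4 - 1*(-4)) - 3)) = (-42*(-14))*((-26 - 3*√((4 - 1*(-4)) - 3))/(6 + √((4 - 1*(-4)) - 3))) = 588*((-26 - 3*√((4 + 4) - 3))/(6 + √((4 + 4) - 3))) = 588*((-26 - 3*√(8 - 3))/(6 + √(8 - 3))) = 588*((-26 - 3*√5)/(6 + √5)) = 588*(-26 - 3*√5)/(6 + √5)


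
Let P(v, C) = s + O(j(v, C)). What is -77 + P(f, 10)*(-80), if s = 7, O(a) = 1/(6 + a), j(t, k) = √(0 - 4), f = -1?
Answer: -649 + 4*I ≈ -649.0 + 4.0*I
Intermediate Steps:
j(t, k) = 2*I (j(t, k) = √(-4) = 2*I)
P(v, C) = 7 + (6 - 2*I)/40 (P(v, C) = 7 + 1/(6 + 2*I) = 7 + (6 - 2*I)/40)
-77 + P(f, 10)*(-80) = -77 + (143/20 - I/20)*(-80) = -77 + (-572 + 4*I) = -649 + 4*I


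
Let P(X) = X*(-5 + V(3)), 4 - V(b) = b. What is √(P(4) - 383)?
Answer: I*√399 ≈ 19.975*I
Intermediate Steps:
V(b) = 4 - b
P(X) = -4*X (P(X) = X*(-5 + (4 - 1*3)) = X*(-5 + (4 - 3)) = X*(-5 + 1) = X*(-4) = -4*X)
√(P(4) - 383) = √(-4*4 - 383) = √(-16 - 383) = √(-399) = I*√399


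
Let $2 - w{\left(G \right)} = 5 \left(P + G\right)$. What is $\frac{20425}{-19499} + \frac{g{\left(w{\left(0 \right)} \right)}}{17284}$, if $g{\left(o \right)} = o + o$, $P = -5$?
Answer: $- \frac{175986377}{168510358} \approx -1.0444$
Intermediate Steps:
$w{\left(G \right)} = 27 - 5 G$ ($w{\left(G \right)} = 2 - 5 \left(-5 + G\right) = 2 - \left(-25 + 5 G\right) = 27 - 5 G$)
$g{\left(o \right)} = 2 o$
$\frac{20425}{-19499} + \frac{g{\left(w{\left(0 \right)} \right)}}{17284} = \frac{20425}{-19499} + \frac{2 \left(27 - 0\right)}{17284} = 20425 \left(- \frac{1}{19499}\right) + 2 \left(27 + 0\right) \frac{1}{17284} = - \frac{20425}{19499} + 2 \cdot 27 \cdot \frac{1}{17284} = - \frac{20425}{19499} + 54 \cdot \frac{1}{17284} = - \frac{20425}{19499} + \frac{27}{8642} = - \frac{175986377}{168510358}$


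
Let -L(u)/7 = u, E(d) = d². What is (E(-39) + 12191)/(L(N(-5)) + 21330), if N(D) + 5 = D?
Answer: 1714/2675 ≈ 0.64075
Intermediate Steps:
N(D) = -5 + D
L(u) = -7*u
(E(-39) + 12191)/(L(N(-5)) + 21330) = ((-39)² + 12191)/(-7*(-5 - 5) + 21330) = (1521 + 12191)/(-7*(-10) + 21330) = 13712/(70 + 21330) = 13712/21400 = 13712*(1/21400) = 1714/2675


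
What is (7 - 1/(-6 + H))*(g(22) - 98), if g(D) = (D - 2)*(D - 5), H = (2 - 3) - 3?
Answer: 8591/5 ≈ 1718.2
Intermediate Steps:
H = -4 (H = -1 - 3 = -4)
g(D) = (-5 + D)*(-2 + D) (g(D) = (-2 + D)*(-5 + D) = (-5 + D)*(-2 + D))
(7 - 1/(-6 + H))*(g(22) - 98) = (7 - 1/(-6 - 4))*((10 + 22² - 7*22) - 98) = (7 - 1/(-10))*((10 + 484 - 154) - 98) = (7 - 1*(-⅒))*(340 - 98) = (7 + ⅒)*242 = (71/10)*242 = 8591/5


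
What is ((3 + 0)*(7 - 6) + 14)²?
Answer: 289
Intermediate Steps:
((3 + 0)*(7 - 6) + 14)² = (3*1 + 14)² = (3 + 14)² = 17² = 289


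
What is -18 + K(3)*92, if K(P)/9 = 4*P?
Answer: 9918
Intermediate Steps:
K(P) = 36*P (K(P) = 9*(4*P) = 36*P)
-18 + K(3)*92 = -18 + (36*3)*92 = -18 + 108*92 = -18 + 9936 = 9918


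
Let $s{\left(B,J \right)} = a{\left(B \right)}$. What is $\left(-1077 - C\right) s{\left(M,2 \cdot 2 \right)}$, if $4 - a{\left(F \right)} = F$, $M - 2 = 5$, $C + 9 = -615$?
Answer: $1359$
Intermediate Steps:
$C = -624$ ($C = -9 - 615 = -624$)
$M = 7$ ($M = 2 + 5 = 7$)
$a{\left(F \right)} = 4 - F$
$s{\left(B,J \right)} = 4 - B$
$\left(-1077 - C\right) s{\left(M,2 \cdot 2 \right)} = \left(-1077 - -624\right) \left(4 - 7\right) = \left(-1077 + 624\right) \left(4 - 7\right) = \left(-453\right) \left(-3\right) = 1359$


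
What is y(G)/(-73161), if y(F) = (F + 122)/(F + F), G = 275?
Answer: -397/40238550 ≈ -9.8662e-6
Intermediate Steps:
y(F) = (122 + F)/(2*F) (y(F) = (122 + F)/((2*F)) = (122 + F)*(1/(2*F)) = (122 + F)/(2*F))
y(G)/(-73161) = ((1/2)*(122 + 275)/275)/(-73161) = ((1/2)*(1/275)*397)*(-1/73161) = (397/550)*(-1/73161) = -397/40238550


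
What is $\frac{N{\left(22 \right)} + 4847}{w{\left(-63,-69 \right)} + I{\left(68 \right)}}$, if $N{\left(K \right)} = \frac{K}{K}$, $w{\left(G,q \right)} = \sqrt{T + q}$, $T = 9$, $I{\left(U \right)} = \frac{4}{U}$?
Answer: $\frac{82416}{17341} - \frac{2802144 i \sqrt{15}}{17341} \approx 4.7527 - 625.84 i$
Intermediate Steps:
$w{\left(G,q \right)} = \sqrt{9 + q}$
$N{\left(K \right)} = 1$
$\frac{N{\left(22 \right)} + 4847}{w{\left(-63,-69 \right)} + I{\left(68 \right)}} = \frac{1 + 4847}{\sqrt{9 - 69} + \frac{4}{68}} = \frac{4848}{\sqrt{-60} + 4 \cdot \frac{1}{68}} = \frac{4848}{2 i \sqrt{15} + \frac{1}{17}} = \frac{4848}{\frac{1}{17} + 2 i \sqrt{15}}$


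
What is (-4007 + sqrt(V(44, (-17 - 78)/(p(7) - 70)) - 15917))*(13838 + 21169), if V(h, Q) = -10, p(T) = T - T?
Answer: -140273049 + 35007*I*sqrt(15927) ≈ -1.4027e+8 + 4.418e+6*I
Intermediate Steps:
p(T) = 0
(-4007 + sqrt(V(44, (-17 - 78)/(p(7) - 70)) - 15917))*(13838 + 21169) = (-4007 + sqrt(-10 - 15917))*(13838 + 21169) = (-4007 + sqrt(-15927))*35007 = (-4007 + I*sqrt(15927))*35007 = -140273049 + 35007*I*sqrt(15927)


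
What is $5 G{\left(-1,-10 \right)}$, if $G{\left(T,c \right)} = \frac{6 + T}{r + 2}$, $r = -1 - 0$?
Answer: $25$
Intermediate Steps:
$r = -1$ ($r = -1 + 0 = -1$)
$G{\left(T,c \right)} = 6 + T$ ($G{\left(T,c \right)} = \frac{6 + T}{-1 + 2} = \frac{6 + T}{1} = \left(6 + T\right) 1 = 6 + T$)
$5 G{\left(-1,-10 \right)} = 5 \left(6 - 1\right) = 5 \cdot 5 = 25$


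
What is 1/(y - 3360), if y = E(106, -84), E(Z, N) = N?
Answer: -1/3444 ≈ -0.00029036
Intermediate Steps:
y = -84
1/(y - 3360) = 1/(-84 - 3360) = 1/(-3444) = -1/3444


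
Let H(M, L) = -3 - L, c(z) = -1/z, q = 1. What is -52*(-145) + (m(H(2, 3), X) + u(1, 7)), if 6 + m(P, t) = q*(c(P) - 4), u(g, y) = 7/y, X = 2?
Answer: 45187/6 ≈ 7531.2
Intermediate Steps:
m(P, t) = -10 - 1/P (m(P, t) = -6 + 1*(-1/P - 4) = -6 + 1*(-4 - 1/P) = -6 + (-4 - 1/P) = -10 - 1/P)
-52*(-145) + (m(H(2, 3), X) + u(1, 7)) = -52*(-145) + ((-10 - 1/(-3 - 1*3)) + 7/7) = 7540 + ((-10 - 1/(-3 - 3)) + 7*(⅐)) = 7540 + ((-10 - 1/(-6)) + 1) = 7540 + ((-10 - 1*(-⅙)) + 1) = 7540 + ((-10 + ⅙) + 1) = 7540 + (-59/6 + 1) = 7540 - 53/6 = 45187/6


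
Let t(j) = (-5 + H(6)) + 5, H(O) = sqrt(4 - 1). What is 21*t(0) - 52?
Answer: -52 + 21*sqrt(3) ≈ -15.627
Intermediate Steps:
H(O) = sqrt(3)
t(j) = sqrt(3) (t(j) = (-5 + sqrt(3)) + 5 = sqrt(3))
21*t(0) - 52 = 21*sqrt(3) - 52 = -52 + 21*sqrt(3)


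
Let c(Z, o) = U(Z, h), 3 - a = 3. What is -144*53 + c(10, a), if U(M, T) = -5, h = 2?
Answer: -7637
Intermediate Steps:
a = 0 (a = 3 - 1*3 = 3 - 3 = 0)
c(Z, o) = -5
-144*53 + c(10, a) = -144*53 - 5 = -7632 - 5 = -7637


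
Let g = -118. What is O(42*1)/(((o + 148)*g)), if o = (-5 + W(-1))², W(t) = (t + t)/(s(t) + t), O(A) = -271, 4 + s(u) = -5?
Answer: 6775/504568 ≈ 0.013427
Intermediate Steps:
s(u) = -9 (s(u) = -4 - 5 = -9)
W(t) = 2*t/(-9 + t) (W(t) = (t + t)/(-9 + t) = (2*t)/(-9 + t) = 2*t/(-9 + t))
o = 576/25 (o = (-5 + 2*(-1)/(-9 - 1))² = (-5 + 2*(-1)/(-10))² = (-5 + 2*(-1)*(-⅒))² = (-5 + ⅕)² = (-24/5)² = 576/25 ≈ 23.040)
O(42*1)/(((o + 148)*g)) = -271*(-1/(118*(576/25 + 148))) = -271/((4276/25)*(-118)) = -271/(-504568/25) = -271*(-25/504568) = 6775/504568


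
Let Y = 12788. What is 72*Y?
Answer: 920736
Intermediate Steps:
72*Y = 72*12788 = 920736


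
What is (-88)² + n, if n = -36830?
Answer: -29086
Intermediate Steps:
(-88)² + n = (-88)² - 36830 = 7744 - 36830 = -29086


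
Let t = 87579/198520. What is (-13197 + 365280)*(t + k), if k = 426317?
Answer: 29797678024176777/198520 ≈ 1.5010e+11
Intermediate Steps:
t = 87579/198520 (t = 87579*(1/198520) = 87579/198520 ≈ 0.44116)
(-13197 + 365280)*(t + k) = (-13197 + 365280)*(87579/198520 + 426317) = 352083*(84632538419/198520) = 29797678024176777/198520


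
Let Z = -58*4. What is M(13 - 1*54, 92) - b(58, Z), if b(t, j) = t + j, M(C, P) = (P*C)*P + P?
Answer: -346758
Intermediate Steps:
M(C, P) = P + C*P² (M(C, P) = (C*P)*P + P = C*P² + P = P + C*P²)
Z = -232
b(t, j) = j + t
M(13 - 1*54, 92) - b(58, Z) = 92*(1 + (13 - 1*54)*92) - (-232 + 58) = 92*(1 + (13 - 54)*92) - 1*(-174) = 92*(1 - 41*92) + 174 = 92*(1 - 3772) + 174 = 92*(-3771) + 174 = -346932 + 174 = -346758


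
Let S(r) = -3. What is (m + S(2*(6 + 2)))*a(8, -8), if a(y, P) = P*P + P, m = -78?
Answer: -4536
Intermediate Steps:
a(y, P) = P + P² (a(y, P) = P² + P = P + P²)
(m + S(2*(6 + 2)))*a(8, -8) = (-78 - 3)*(-8*(1 - 8)) = -(-648)*(-7) = -81*56 = -4536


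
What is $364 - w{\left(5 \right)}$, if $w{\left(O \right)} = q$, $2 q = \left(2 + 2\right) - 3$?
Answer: $\frac{727}{2} \approx 363.5$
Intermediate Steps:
$q = \frac{1}{2}$ ($q = \frac{\left(2 + 2\right) - 3}{2} = \frac{4 - 3}{2} = \frac{1}{2} \cdot 1 = \frac{1}{2} \approx 0.5$)
$w{\left(O \right)} = \frac{1}{2}$
$364 - w{\left(5 \right)} = 364 - \frac{1}{2} = \frac{727}{2}$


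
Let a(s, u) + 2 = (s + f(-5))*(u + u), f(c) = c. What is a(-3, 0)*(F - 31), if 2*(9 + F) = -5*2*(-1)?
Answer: 70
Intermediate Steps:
a(s, u) = -2 + 2*u*(-5 + s) (a(s, u) = -2 + (s - 5)*(u + u) = -2 + (-5 + s)*(2*u) = -2 + 2*u*(-5 + s))
F = -4 (F = -9 + (-5*2*(-1))/2 = -9 + (-10*(-1))/2 = -9 + (½)*10 = -9 + 5 = -4)
a(-3, 0)*(F - 31) = (-2 - 10*0 + 2*(-3)*0)*(-4 - 31) = (-2 + 0 + 0)*(-35) = -2*(-35) = 70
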